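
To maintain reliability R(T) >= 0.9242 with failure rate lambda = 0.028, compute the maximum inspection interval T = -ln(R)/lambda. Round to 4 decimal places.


R_target = 0.9242
lambda = 0.028
-ln(0.9242) = 0.0788
T = 0.0788 / 0.028
T = 2.8152

2.8152


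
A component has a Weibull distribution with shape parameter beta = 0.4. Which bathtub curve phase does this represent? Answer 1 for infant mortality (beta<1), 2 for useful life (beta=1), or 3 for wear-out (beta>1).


beta = 0.4
Compare beta to 1:
beta < 1 => infant mortality (phase 1)
beta = 1 => useful life (phase 2)
beta > 1 => wear-out (phase 3)
Since beta = 0.4, this is infant mortality (decreasing failure rate)
Phase = 1

1


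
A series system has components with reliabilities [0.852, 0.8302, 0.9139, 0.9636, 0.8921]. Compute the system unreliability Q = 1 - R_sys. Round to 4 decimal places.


Components: [0.852, 0.8302, 0.9139, 0.9636, 0.8921]
After component 1: product = 0.852
After component 2: product = 0.7073
After component 3: product = 0.6464
After component 4: product = 0.6229
After component 5: product = 0.5557
R_sys = 0.5557
Q = 1 - 0.5557 = 0.4443

0.4443


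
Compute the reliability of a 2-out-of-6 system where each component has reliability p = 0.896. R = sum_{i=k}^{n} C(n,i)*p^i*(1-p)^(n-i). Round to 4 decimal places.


k = 2, n = 6, p = 0.896
i=2: C(6,2)=15 * 0.896^2 * 0.104^4 = 0.0014
i=3: C(6,3)=20 * 0.896^3 * 0.104^3 = 0.0162
i=4: C(6,4)=15 * 0.896^4 * 0.104^2 = 0.1046
i=5: C(6,5)=6 * 0.896^5 * 0.104^1 = 0.3604
i=6: C(6,6)=1 * 0.896^6 * 0.104^0 = 0.5174
R = sum of terms = 0.9999

0.9999


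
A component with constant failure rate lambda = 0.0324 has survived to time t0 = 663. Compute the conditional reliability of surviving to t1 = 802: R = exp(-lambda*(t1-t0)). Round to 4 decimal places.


lambda = 0.0324
t0 = 663, t1 = 802
t1 - t0 = 139
lambda * (t1-t0) = 0.0324 * 139 = 4.5036
R = exp(-4.5036)
R = 0.0111

0.0111


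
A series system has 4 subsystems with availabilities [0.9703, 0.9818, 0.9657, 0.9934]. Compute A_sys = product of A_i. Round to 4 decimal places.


Subsystems: [0.9703, 0.9818, 0.9657, 0.9934]
After subsystem 1 (A=0.9703): product = 0.9703
After subsystem 2 (A=0.9818): product = 0.9526
After subsystem 3 (A=0.9657): product = 0.92
After subsystem 4 (A=0.9934): product = 0.9139
A_sys = 0.9139

0.9139


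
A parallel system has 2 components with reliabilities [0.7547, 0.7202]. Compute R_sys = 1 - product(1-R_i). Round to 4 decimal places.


Components: [0.7547, 0.7202]
(1 - 0.7547) = 0.2453, running product = 0.2453
(1 - 0.7202) = 0.2798, running product = 0.0686
Product of (1-R_i) = 0.0686
R_sys = 1 - 0.0686 = 0.9314

0.9314


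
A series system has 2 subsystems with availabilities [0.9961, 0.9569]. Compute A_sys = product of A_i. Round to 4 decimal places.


Subsystems: [0.9961, 0.9569]
After subsystem 1 (A=0.9961): product = 0.9961
After subsystem 2 (A=0.9569): product = 0.9532
A_sys = 0.9532

0.9532


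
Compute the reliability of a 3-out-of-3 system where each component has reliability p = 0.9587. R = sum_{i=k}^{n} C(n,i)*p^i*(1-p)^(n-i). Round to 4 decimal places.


k = 3, n = 3, p = 0.9587
i=3: C(3,3)=1 * 0.9587^3 * 0.0413^0 = 0.8811
R = sum of terms = 0.8811

0.8811


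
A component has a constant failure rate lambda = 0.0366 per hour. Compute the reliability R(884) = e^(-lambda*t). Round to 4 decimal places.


lambda = 0.0366
t = 884
lambda * t = 32.3544
R(t) = e^(-32.3544)
R(t) = 0.0

0.0


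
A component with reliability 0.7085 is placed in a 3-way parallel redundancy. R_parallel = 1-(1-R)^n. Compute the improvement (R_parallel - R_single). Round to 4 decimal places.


R_single = 0.7085, n = 3
1 - R_single = 0.2915
(1 - R_single)^n = 0.2915^3 = 0.0248
R_parallel = 1 - 0.0248 = 0.9752
Improvement = 0.9752 - 0.7085
Improvement = 0.2667

0.2667


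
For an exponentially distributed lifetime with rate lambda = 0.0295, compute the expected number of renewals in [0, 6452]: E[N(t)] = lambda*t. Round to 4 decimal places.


lambda = 0.0295
t = 6452
E[N(t)] = lambda * t
E[N(t)] = 0.0295 * 6452
E[N(t)] = 190.334

190.334


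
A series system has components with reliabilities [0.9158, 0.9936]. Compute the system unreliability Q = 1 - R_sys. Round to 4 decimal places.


Components: [0.9158, 0.9936]
After component 1: product = 0.9158
After component 2: product = 0.9099
R_sys = 0.9099
Q = 1 - 0.9099 = 0.0901

0.0901


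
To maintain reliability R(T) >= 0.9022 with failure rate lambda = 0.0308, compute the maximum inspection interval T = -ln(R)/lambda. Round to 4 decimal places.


R_target = 0.9022
lambda = 0.0308
-ln(0.9022) = 0.1029
T = 0.1029 / 0.0308
T = 3.3415

3.3415


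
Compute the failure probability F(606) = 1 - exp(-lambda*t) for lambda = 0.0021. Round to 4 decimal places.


lambda = 0.0021, t = 606
lambda * t = 1.2726
exp(-1.2726) = 0.2801
F(t) = 1 - 0.2801
F(t) = 0.7199

0.7199


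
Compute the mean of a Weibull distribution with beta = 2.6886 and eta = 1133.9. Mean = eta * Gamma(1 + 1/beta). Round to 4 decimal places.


beta = 2.6886, eta = 1133.9
1/beta = 0.3719
1 + 1/beta = 1.3719
Gamma(1.3719) = 0.8892
Mean = 1133.9 * 0.8892
Mean = 1008.2134

1008.2134


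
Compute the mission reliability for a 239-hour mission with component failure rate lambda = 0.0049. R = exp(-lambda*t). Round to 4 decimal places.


lambda = 0.0049
mission_time = 239
lambda * t = 0.0049 * 239 = 1.1711
R = exp(-1.1711)
R = 0.31

0.31


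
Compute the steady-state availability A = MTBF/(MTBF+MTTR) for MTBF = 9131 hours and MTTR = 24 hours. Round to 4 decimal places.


MTBF = 9131
MTTR = 24
MTBF + MTTR = 9155
A = 9131 / 9155
A = 0.9974

0.9974


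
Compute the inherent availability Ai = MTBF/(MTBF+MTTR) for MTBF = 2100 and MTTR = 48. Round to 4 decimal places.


MTBF = 2100
MTTR = 48
MTBF + MTTR = 2148
Ai = 2100 / 2148
Ai = 0.9777

0.9777


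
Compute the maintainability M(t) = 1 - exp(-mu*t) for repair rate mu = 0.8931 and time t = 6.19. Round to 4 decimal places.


mu = 0.8931, t = 6.19
mu * t = 0.8931 * 6.19 = 5.5283
exp(-5.5283) = 0.004
M(t) = 1 - 0.004
M(t) = 0.996

0.996


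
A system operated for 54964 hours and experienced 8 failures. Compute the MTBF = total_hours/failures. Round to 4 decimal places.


total_hours = 54964
failures = 8
MTBF = 54964 / 8
MTBF = 6870.5

6870.5


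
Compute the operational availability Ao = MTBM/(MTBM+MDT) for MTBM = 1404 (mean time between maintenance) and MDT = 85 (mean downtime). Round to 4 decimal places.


MTBM = 1404
MDT = 85
MTBM + MDT = 1489
Ao = 1404 / 1489
Ao = 0.9429

0.9429


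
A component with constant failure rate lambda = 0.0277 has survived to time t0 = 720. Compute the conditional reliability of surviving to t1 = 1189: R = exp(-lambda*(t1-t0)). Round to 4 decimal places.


lambda = 0.0277
t0 = 720, t1 = 1189
t1 - t0 = 469
lambda * (t1-t0) = 0.0277 * 469 = 12.9913
R = exp(-12.9913)
R = 0.0

0.0


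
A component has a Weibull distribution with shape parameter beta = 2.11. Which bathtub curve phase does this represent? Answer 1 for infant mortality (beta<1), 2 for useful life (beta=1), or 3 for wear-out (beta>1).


beta = 2.11
Compare beta to 1:
beta < 1 => infant mortality (phase 1)
beta = 1 => useful life (phase 2)
beta > 1 => wear-out (phase 3)
Since beta = 2.11, this is wear-out (increasing failure rate)
Phase = 3

3


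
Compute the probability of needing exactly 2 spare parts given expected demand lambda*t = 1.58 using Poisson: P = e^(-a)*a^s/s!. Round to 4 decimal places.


a = 1.58, s = 2
e^(-a) = e^(-1.58) = 0.206
a^s = 1.58^2 = 2.4964
s! = 2
P = 0.206 * 2.4964 / 2
P = 0.2571

0.2571


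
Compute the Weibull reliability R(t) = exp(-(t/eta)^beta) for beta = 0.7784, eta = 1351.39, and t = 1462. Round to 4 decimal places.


beta = 0.7784, eta = 1351.39, t = 1462
t/eta = 1462 / 1351.39 = 1.0818
(t/eta)^beta = 1.0818^0.7784 = 1.0632
R(t) = exp(-1.0632)
R(t) = 0.3454

0.3454


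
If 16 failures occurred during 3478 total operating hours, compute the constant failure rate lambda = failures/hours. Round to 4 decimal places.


failures = 16
total_hours = 3478
lambda = 16 / 3478
lambda = 0.0046

0.0046


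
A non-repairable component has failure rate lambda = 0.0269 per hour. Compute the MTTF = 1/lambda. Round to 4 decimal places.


lambda = 0.0269
MTTF = 1 / 0.0269
MTTF = 37.1747

37.1747


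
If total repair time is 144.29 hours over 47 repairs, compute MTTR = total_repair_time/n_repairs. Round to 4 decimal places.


total_repair_time = 144.29
n_repairs = 47
MTTR = 144.29 / 47
MTTR = 3.07

3.07


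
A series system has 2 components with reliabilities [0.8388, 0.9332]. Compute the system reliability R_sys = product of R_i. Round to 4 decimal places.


Components: [0.8388, 0.9332]
After component 1 (R=0.8388): product = 0.8388
After component 2 (R=0.9332): product = 0.7828
R_sys = 0.7828

0.7828


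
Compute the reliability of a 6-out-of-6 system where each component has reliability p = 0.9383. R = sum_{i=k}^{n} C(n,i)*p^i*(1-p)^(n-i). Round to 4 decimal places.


k = 6, n = 6, p = 0.9383
i=6: C(6,6)=1 * 0.9383^6 * 0.0617^0 = 0.6824
R = sum of terms = 0.6824

0.6824


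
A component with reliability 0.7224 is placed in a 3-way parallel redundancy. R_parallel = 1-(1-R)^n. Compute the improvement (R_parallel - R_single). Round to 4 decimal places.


R_single = 0.7224, n = 3
1 - R_single = 0.2776
(1 - R_single)^n = 0.2776^3 = 0.0214
R_parallel = 1 - 0.0214 = 0.9786
Improvement = 0.9786 - 0.7224
Improvement = 0.2562

0.2562


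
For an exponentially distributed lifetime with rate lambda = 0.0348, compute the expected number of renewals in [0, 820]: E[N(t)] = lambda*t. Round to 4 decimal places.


lambda = 0.0348
t = 820
E[N(t)] = lambda * t
E[N(t)] = 0.0348 * 820
E[N(t)] = 28.536

28.536


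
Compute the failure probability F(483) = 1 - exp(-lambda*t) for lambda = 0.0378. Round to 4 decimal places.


lambda = 0.0378, t = 483
lambda * t = 18.2574
exp(-18.2574) = 0.0
F(t) = 1 - 0.0
F(t) = 1.0

1.0


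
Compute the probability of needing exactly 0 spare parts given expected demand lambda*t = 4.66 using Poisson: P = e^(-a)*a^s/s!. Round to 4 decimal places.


a = 4.66, s = 0
e^(-a) = e^(-4.66) = 0.0095
a^s = 4.66^0 = 1.0
s! = 1
P = 0.0095 * 1.0 / 1
P = 0.0095

0.0095


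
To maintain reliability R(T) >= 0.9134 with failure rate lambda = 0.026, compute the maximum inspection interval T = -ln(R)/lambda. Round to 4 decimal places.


R_target = 0.9134
lambda = 0.026
-ln(0.9134) = 0.0906
T = 0.0906 / 0.026
T = 3.4839

3.4839


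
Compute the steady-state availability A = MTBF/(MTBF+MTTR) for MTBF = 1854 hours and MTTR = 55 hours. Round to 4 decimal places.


MTBF = 1854
MTTR = 55
MTBF + MTTR = 1909
A = 1854 / 1909
A = 0.9712

0.9712


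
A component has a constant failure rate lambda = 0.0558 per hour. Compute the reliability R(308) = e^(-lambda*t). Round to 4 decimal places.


lambda = 0.0558
t = 308
lambda * t = 17.1864
R(t) = e^(-17.1864)
R(t) = 0.0

0.0


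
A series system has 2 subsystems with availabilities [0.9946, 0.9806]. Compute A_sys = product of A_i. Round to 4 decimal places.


Subsystems: [0.9946, 0.9806]
After subsystem 1 (A=0.9946): product = 0.9946
After subsystem 2 (A=0.9806): product = 0.9753
A_sys = 0.9753

0.9753


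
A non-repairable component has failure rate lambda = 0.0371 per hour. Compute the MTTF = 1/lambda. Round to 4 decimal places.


lambda = 0.0371
MTTF = 1 / 0.0371
MTTF = 26.9542

26.9542


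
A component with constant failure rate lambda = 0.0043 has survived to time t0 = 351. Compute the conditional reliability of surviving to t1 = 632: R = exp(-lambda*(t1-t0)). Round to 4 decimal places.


lambda = 0.0043
t0 = 351, t1 = 632
t1 - t0 = 281
lambda * (t1-t0) = 0.0043 * 281 = 1.2083
R = exp(-1.2083)
R = 0.2987

0.2987


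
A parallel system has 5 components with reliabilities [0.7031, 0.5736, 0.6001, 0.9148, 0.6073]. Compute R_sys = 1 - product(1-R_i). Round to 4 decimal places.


Components: [0.7031, 0.5736, 0.6001, 0.9148, 0.6073]
(1 - 0.7031) = 0.2969, running product = 0.2969
(1 - 0.5736) = 0.4264, running product = 0.1266
(1 - 0.6001) = 0.3999, running product = 0.0506
(1 - 0.9148) = 0.0852, running product = 0.0043
(1 - 0.6073) = 0.3927, running product = 0.0017
Product of (1-R_i) = 0.0017
R_sys = 1 - 0.0017 = 0.9983

0.9983


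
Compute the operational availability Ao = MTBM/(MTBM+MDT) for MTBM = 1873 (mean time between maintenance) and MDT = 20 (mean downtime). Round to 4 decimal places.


MTBM = 1873
MDT = 20
MTBM + MDT = 1893
Ao = 1873 / 1893
Ao = 0.9894

0.9894


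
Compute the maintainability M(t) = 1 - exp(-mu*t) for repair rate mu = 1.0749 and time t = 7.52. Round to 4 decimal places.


mu = 1.0749, t = 7.52
mu * t = 1.0749 * 7.52 = 8.0832
exp(-8.0832) = 0.0003
M(t) = 1 - 0.0003
M(t) = 0.9997

0.9997


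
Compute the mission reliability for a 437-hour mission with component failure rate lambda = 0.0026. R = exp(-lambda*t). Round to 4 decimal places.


lambda = 0.0026
mission_time = 437
lambda * t = 0.0026 * 437 = 1.1362
R = exp(-1.1362)
R = 0.321

0.321


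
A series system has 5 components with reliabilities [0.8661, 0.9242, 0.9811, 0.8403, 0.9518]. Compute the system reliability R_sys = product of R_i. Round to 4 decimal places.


Components: [0.8661, 0.9242, 0.9811, 0.8403, 0.9518]
After component 1 (R=0.8661): product = 0.8661
After component 2 (R=0.9242): product = 0.8004
After component 3 (R=0.9811): product = 0.7853
After component 4 (R=0.8403): product = 0.6599
After component 5 (R=0.9518): product = 0.6281
R_sys = 0.6281

0.6281


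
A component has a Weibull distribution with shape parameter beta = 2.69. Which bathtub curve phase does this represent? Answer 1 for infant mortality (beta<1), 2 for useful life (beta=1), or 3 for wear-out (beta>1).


beta = 2.69
Compare beta to 1:
beta < 1 => infant mortality (phase 1)
beta = 1 => useful life (phase 2)
beta > 1 => wear-out (phase 3)
Since beta = 2.69, this is wear-out (increasing failure rate)
Phase = 3

3


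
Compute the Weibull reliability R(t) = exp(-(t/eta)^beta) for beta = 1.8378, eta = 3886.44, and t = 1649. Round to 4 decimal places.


beta = 1.8378, eta = 3886.44, t = 1649
t/eta = 1649 / 3886.44 = 0.4243
(t/eta)^beta = 0.4243^1.8378 = 0.2069
R(t) = exp(-0.2069)
R(t) = 0.8131

0.8131


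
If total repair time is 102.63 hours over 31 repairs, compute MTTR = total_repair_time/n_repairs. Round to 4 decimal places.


total_repair_time = 102.63
n_repairs = 31
MTTR = 102.63 / 31
MTTR = 3.3106

3.3106


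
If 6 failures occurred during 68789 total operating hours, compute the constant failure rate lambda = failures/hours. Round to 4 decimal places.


failures = 6
total_hours = 68789
lambda = 6 / 68789
lambda = 0.0001

0.0001


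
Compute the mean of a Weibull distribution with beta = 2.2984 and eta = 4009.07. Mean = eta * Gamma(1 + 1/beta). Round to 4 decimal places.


beta = 2.2984, eta = 4009.07
1/beta = 0.4351
1 + 1/beta = 1.4351
Gamma(1.4351) = 0.8859
Mean = 4009.07 * 0.8859
Mean = 3551.6659

3551.6659


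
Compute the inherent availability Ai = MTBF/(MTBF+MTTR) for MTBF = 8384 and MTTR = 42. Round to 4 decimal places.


MTBF = 8384
MTTR = 42
MTBF + MTTR = 8426
Ai = 8384 / 8426
Ai = 0.995

0.995


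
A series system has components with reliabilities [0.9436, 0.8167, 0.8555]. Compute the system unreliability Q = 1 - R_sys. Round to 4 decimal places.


Components: [0.9436, 0.8167, 0.8555]
After component 1: product = 0.9436
After component 2: product = 0.7706
After component 3: product = 0.6593
R_sys = 0.6593
Q = 1 - 0.6593 = 0.3407

0.3407


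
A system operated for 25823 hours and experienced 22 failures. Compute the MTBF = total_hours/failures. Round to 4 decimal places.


total_hours = 25823
failures = 22
MTBF = 25823 / 22
MTBF = 1173.7727

1173.7727


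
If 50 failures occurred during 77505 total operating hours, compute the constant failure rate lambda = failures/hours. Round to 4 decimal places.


failures = 50
total_hours = 77505
lambda = 50 / 77505
lambda = 0.0006

0.0006


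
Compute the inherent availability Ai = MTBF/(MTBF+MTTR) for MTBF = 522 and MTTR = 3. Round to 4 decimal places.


MTBF = 522
MTTR = 3
MTBF + MTTR = 525
Ai = 522 / 525
Ai = 0.9943

0.9943


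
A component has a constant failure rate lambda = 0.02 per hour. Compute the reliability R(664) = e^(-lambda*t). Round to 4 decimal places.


lambda = 0.02
t = 664
lambda * t = 13.28
R(t) = e^(-13.28)
R(t) = 0.0

0.0


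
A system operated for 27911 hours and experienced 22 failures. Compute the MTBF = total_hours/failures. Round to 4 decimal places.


total_hours = 27911
failures = 22
MTBF = 27911 / 22
MTBF = 1268.6818

1268.6818


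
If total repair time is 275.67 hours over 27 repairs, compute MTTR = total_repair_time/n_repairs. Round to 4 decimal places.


total_repair_time = 275.67
n_repairs = 27
MTTR = 275.67 / 27
MTTR = 10.21

10.21


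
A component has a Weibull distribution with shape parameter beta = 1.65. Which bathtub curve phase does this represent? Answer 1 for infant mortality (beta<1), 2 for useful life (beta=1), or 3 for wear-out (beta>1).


beta = 1.65
Compare beta to 1:
beta < 1 => infant mortality (phase 1)
beta = 1 => useful life (phase 2)
beta > 1 => wear-out (phase 3)
Since beta = 1.65, this is wear-out (increasing failure rate)
Phase = 3

3


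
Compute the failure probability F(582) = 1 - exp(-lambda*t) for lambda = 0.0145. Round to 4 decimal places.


lambda = 0.0145, t = 582
lambda * t = 8.439
exp(-8.439) = 0.0002
F(t) = 1 - 0.0002
F(t) = 0.9998

0.9998


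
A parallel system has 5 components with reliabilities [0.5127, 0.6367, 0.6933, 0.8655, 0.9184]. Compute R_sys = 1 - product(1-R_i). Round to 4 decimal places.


Components: [0.5127, 0.6367, 0.6933, 0.8655, 0.9184]
(1 - 0.5127) = 0.4873, running product = 0.4873
(1 - 0.6367) = 0.3633, running product = 0.177
(1 - 0.6933) = 0.3067, running product = 0.0543
(1 - 0.8655) = 0.1345, running product = 0.0073
(1 - 0.9184) = 0.0816, running product = 0.0006
Product of (1-R_i) = 0.0006
R_sys = 1 - 0.0006 = 0.9994

0.9994


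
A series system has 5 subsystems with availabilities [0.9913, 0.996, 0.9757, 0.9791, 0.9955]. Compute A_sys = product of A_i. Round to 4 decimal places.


Subsystems: [0.9913, 0.996, 0.9757, 0.9791, 0.9955]
After subsystem 1 (A=0.9913): product = 0.9913
After subsystem 2 (A=0.996): product = 0.9873
After subsystem 3 (A=0.9757): product = 0.9633
After subsystem 4 (A=0.9791): product = 0.9432
After subsystem 5 (A=0.9955): product = 0.939
A_sys = 0.939

0.939


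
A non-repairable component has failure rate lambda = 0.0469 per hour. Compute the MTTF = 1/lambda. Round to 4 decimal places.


lambda = 0.0469
MTTF = 1 / 0.0469
MTTF = 21.322

21.322


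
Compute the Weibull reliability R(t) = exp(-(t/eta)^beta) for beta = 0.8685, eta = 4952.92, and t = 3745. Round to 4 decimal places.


beta = 0.8685, eta = 4952.92, t = 3745
t/eta = 3745 / 4952.92 = 0.7561
(t/eta)^beta = 0.7561^0.8685 = 0.7844
R(t) = exp(-0.7844)
R(t) = 0.4564

0.4564


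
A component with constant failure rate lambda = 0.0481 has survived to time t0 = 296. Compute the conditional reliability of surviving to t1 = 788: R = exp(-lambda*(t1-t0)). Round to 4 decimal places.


lambda = 0.0481
t0 = 296, t1 = 788
t1 - t0 = 492
lambda * (t1-t0) = 0.0481 * 492 = 23.6652
R = exp(-23.6652)
R = 0.0

0.0


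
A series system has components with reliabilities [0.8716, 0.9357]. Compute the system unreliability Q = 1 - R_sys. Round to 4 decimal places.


Components: [0.8716, 0.9357]
After component 1: product = 0.8716
After component 2: product = 0.8156
R_sys = 0.8156
Q = 1 - 0.8156 = 0.1844

0.1844


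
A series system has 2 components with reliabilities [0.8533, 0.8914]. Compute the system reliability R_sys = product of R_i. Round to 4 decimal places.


Components: [0.8533, 0.8914]
After component 1 (R=0.8533): product = 0.8533
After component 2 (R=0.8914): product = 0.7606
R_sys = 0.7606

0.7606


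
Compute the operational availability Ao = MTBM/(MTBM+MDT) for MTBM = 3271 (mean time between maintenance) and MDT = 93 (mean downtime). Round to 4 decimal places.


MTBM = 3271
MDT = 93
MTBM + MDT = 3364
Ao = 3271 / 3364
Ao = 0.9724

0.9724


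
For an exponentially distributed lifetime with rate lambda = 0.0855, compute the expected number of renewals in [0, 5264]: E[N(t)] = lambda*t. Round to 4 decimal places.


lambda = 0.0855
t = 5264
E[N(t)] = lambda * t
E[N(t)] = 0.0855 * 5264
E[N(t)] = 450.072

450.072


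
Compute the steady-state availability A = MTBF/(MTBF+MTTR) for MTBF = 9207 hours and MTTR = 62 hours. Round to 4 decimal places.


MTBF = 9207
MTTR = 62
MTBF + MTTR = 9269
A = 9207 / 9269
A = 0.9933

0.9933


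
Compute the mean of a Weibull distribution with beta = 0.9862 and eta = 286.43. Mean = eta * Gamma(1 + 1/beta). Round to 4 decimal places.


beta = 0.9862, eta = 286.43
1/beta = 1.014
1 + 1/beta = 2.014
Gamma(2.014) = 1.006
Mean = 286.43 * 1.006
Mean = 288.1477

288.1477


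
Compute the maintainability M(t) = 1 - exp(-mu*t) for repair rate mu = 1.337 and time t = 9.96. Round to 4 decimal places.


mu = 1.337, t = 9.96
mu * t = 1.337 * 9.96 = 13.3165
exp(-13.3165) = 0.0
M(t) = 1 - 0.0
M(t) = 1.0

1.0


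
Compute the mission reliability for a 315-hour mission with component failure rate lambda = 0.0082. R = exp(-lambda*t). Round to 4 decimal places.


lambda = 0.0082
mission_time = 315
lambda * t = 0.0082 * 315 = 2.583
R = exp(-2.583)
R = 0.0755

0.0755


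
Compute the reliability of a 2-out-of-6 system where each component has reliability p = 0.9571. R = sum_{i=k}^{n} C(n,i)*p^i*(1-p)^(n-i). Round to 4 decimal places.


k = 2, n = 6, p = 0.9571
i=2: C(6,2)=15 * 0.9571^2 * 0.0429^4 = 0.0
i=3: C(6,3)=20 * 0.9571^3 * 0.0429^3 = 0.0014
i=4: C(6,4)=15 * 0.9571^4 * 0.0429^2 = 0.0232
i=5: C(6,5)=6 * 0.9571^5 * 0.0429^1 = 0.2067
i=6: C(6,6)=1 * 0.9571^6 * 0.0429^0 = 0.7687
R = sum of terms = 1.0

1.0


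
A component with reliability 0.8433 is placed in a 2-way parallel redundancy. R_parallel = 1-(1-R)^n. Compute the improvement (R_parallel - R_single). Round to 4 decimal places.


R_single = 0.8433, n = 2
1 - R_single = 0.1567
(1 - R_single)^n = 0.1567^2 = 0.0246
R_parallel = 1 - 0.0246 = 0.9754
Improvement = 0.9754 - 0.8433
Improvement = 0.1321

0.1321


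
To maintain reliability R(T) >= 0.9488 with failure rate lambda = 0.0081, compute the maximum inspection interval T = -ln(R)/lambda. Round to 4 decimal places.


R_target = 0.9488
lambda = 0.0081
-ln(0.9488) = 0.0526
T = 0.0526 / 0.0081
T = 6.4885

6.4885


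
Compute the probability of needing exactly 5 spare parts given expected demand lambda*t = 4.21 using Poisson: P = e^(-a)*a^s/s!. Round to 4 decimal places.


a = 4.21, s = 5
e^(-a) = e^(-4.21) = 0.0148
a^s = 4.21^5 = 1322.5451
s! = 120
P = 0.0148 * 1322.5451 / 120
P = 0.1636

0.1636


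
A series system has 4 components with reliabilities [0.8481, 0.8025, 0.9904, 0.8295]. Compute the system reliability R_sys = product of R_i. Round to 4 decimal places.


Components: [0.8481, 0.8025, 0.9904, 0.8295]
After component 1 (R=0.8481): product = 0.8481
After component 2 (R=0.8025): product = 0.6806
After component 3 (R=0.9904): product = 0.6741
After component 4 (R=0.8295): product = 0.5591
R_sys = 0.5591

0.5591


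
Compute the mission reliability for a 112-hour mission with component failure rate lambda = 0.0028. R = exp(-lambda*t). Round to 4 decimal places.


lambda = 0.0028
mission_time = 112
lambda * t = 0.0028 * 112 = 0.3136
R = exp(-0.3136)
R = 0.7308

0.7308


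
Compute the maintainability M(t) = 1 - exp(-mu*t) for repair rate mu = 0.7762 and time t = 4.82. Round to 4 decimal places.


mu = 0.7762, t = 4.82
mu * t = 0.7762 * 4.82 = 3.7413
exp(-3.7413) = 0.0237
M(t) = 1 - 0.0237
M(t) = 0.9763

0.9763


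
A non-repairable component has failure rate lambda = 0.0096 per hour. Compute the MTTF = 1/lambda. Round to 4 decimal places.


lambda = 0.0096
MTTF = 1 / 0.0096
MTTF = 104.1667

104.1667


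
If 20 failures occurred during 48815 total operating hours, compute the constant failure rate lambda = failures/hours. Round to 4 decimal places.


failures = 20
total_hours = 48815
lambda = 20 / 48815
lambda = 0.0004

0.0004


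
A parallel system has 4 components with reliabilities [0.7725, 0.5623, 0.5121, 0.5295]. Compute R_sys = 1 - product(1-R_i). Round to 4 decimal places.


Components: [0.7725, 0.5623, 0.5121, 0.5295]
(1 - 0.7725) = 0.2275, running product = 0.2275
(1 - 0.5623) = 0.4377, running product = 0.0996
(1 - 0.5121) = 0.4879, running product = 0.0486
(1 - 0.5295) = 0.4705, running product = 0.0229
Product of (1-R_i) = 0.0229
R_sys = 1 - 0.0229 = 0.9771

0.9771


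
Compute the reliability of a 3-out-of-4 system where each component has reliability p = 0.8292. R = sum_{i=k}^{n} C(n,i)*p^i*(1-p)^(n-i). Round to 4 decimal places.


k = 3, n = 4, p = 0.8292
i=3: C(4,3)=4 * 0.8292^3 * 0.1708^1 = 0.3895
i=4: C(4,4)=1 * 0.8292^4 * 0.1708^0 = 0.4728
R = sum of terms = 0.8623

0.8623


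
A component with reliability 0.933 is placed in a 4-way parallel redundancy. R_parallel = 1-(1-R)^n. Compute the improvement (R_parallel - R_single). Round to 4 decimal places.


R_single = 0.933, n = 4
1 - R_single = 0.067
(1 - R_single)^n = 0.067^4 = 0.0
R_parallel = 1 - 0.0 = 1.0
Improvement = 1.0 - 0.933
Improvement = 0.067

0.067


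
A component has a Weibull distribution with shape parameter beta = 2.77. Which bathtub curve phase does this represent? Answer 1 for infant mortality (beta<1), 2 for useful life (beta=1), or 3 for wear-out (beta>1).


beta = 2.77
Compare beta to 1:
beta < 1 => infant mortality (phase 1)
beta = 1 => useful life (phase 2)
beta > 1 => wear-out (phase 3)
Since beta = 2.77, this is wear-out (increasing failure rate)
Phase = 3

3


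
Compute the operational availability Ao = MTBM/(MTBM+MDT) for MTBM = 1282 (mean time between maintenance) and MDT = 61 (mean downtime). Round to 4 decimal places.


MTBM = 1282
MDT = 61
MTBM + MDT = 1343
Ao = 1282 / 1343
Ao = 0.9546

0.9546


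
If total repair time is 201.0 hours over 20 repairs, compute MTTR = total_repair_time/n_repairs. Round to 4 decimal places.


total_repair_time = 201.0
n_repairs = 20
MTTR = 201.0 / 20
MTTR = 10.05

10.05


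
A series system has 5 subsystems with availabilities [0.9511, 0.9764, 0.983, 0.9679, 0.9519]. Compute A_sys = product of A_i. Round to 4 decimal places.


Subsystems: [0.9511, 0.9764, 0.983, 0.9679, 0.9519]
After subsystem 1 (A=0.9511): product = 0.9511
After subsystem 2 (A=0.9764): product = 0.9287
After subsystem 3 (A=0.983): product = 0.9129
After subsystem 4 (A=0.9679): product = 0.8836
After subsystem 5 (A=0.9519): product = 0.8411
A_sys = 0.8411

0.8411


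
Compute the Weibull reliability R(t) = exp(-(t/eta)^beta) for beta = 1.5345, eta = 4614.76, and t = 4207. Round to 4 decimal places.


beta = 1.5345, eta = 4614.76, t = 4207
t/eta = 4207 / 4614.76 = 0.9116
(t/eta)^beta = 0.9116^1.5345 = 0.8677
R(t) = exp(-0.8677)
R(t) = 0.4199

0.4199


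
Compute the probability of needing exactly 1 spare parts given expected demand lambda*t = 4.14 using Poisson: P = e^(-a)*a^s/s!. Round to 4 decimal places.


a = 4.14, s = 1
e^(-a) = e^(-4.14) = 0.0159
a^s = 4.14^1 = 4.14
s! = 1
P = 0.0159 * 4.14 / 1
P = 0.0659

0.0659


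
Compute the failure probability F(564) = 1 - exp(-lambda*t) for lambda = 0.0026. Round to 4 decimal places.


lambda = 0.0026, t = 564
lambda * t = 1.4664
exp(-1.4664) = 0.2308
F(t) = 1 - 0.2308
F(t) = 0.7692

0.7692


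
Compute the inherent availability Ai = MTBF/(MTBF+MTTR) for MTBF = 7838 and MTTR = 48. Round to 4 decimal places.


MTBF = 7838
MTTR = 48
MTBF + MTTR = 7886
Ai = 7838 / 7886
Ai = 0.9939

0.9939


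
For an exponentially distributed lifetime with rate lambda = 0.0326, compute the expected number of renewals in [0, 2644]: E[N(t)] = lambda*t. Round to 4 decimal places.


lambda = 0.0326
t = 2644
E[N(t)] = lambda * t
E[N(t)] = 0.0326 * 2644
E[N(t)] = 86.1944

86.1944


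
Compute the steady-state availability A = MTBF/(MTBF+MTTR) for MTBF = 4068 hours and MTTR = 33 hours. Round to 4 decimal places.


MTBF = 4068
MTTR = 33
MTBF + MTTR = 4101
A = 4068 / 4101
A = 0.992

0.992


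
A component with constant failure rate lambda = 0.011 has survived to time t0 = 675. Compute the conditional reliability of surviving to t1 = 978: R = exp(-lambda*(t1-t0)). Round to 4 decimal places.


lambda = 0.011
t0 = 675, t1 = 978
t1 - t0 = 303
lambda * (t1-t0) = 0.011 * 303 = 3.333
R = exp(-3.333)
R = 0.0357

0.0357


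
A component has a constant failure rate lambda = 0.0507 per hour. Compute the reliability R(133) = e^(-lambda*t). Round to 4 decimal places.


lambda = 0.0507
t = 133
lambda * t = 6.7431
R(t) = e^(-6.7431)
R(t) = 0.0012

0.0012


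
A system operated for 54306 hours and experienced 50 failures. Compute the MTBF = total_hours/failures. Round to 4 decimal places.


total_hours = 54306
failures = 50
MTBF = 54306 / 50
MTBF = 1086.12

1086.12


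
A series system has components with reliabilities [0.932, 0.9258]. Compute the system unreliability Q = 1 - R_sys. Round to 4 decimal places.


Components: [0.932, 0.9258]
After component 1: product = 0.932
After component 2: product = 0.8628
R_sys = 0.8628
Q = 1 - 0.8628 = 0.1372

0.1372


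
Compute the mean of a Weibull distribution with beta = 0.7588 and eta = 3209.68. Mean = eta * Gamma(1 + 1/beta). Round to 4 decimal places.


beta = 0.7588, eta = 3209.68
1/beta = 1.3179
1 + 1/beta = 2.3179
Gamma(2.3179) = 1.1794
Mean = 3209.68 * 1.1794
Mean = 3785.4696

3785.4696


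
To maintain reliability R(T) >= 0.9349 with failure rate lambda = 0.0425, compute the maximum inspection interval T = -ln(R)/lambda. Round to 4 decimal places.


R_target = 0.9349
lambda = 0.0425
-ln(0.9349) = 0.0673
T = 0.0673 / 0.0425
T = 1.5839

1.5839


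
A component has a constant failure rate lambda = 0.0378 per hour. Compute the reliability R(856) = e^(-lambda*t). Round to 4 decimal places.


lambda = 0.0378
t = 856
lambda * t = 32.3568
R(t) = e^(-32.3568)
R(t) = 0.0

0.0


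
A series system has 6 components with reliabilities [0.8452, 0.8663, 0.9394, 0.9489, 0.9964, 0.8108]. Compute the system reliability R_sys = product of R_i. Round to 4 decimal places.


Components: [0.8452, 0.8663, 0.9394, 0.9489, 0.9964, 0.8108]
After component 1 (R=0.8452): product = 0.8452
After component 2 (R=0.8663): product = 0.7322
After component 3 (R=0.9394): product = 0.6878
After component 4 (R=0.9489): product = 0.6527
After component 5 (R=0.9964): product = 0.6503
After component 6 (R=0.8108): product = 0.5273
R_sys = 0.5273

0.5273


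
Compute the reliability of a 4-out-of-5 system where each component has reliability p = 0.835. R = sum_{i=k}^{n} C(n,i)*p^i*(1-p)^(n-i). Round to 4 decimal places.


k = 4, n = 5, p = 0.835
i=4: C(5,4)=5 * 0.835^4 * 0.165^1 = 0.4011
i=5: C(5,5)=1 * 0.835^5 * 0.165^0 = 0.4059
R = sum of terms = 0.807

0.807


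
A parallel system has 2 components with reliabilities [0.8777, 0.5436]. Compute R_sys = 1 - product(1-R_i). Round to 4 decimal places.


Components: [0.8777, 0.5436]
(1 - 0.8777) = 0.1223, running product = 0.1223
(1 - 0.5436) = 0.4564, running product = 0.0558
Product of (1-R_i) = 0.0558
R_sys = 1 - 0.0558 = 0.9442

0.9442


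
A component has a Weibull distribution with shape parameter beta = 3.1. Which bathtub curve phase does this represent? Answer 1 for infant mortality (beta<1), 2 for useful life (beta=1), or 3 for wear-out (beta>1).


beta = 3.1
Compare beta to 1:
beta < 1 => infant mortality (phase 1)
beta = 1 => useful life (phase 2)
beta > 1 => wear-out (phase 3)
Since beta = 3.1, this is wear-out (increasing failure rate)
Phase = 3

3


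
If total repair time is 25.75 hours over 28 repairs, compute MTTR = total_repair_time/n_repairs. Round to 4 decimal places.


total_repair_time = 25.75
n_repairs = 28
MTTR = 25.75 / 28
MTTR = 0.9196

0.9196


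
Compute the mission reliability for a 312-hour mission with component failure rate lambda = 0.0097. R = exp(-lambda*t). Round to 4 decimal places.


lambda = 0.0097
mission_time = 312
lambda * t = 0.0097 * 312 = 3.0264
R = exp(-3.0264)
R = 0.0485

0.0485


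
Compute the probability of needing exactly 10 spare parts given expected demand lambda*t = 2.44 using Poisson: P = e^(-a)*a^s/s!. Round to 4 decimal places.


a = 2.44, s = 10
e^(-a) = e^(-2.44) = 0.0872
a^s = 2.44^10 = 7479.9426
s! = 3628800
P = 0.0872 * 7479.9426 / 3628800
P = 0.0002

0.0002


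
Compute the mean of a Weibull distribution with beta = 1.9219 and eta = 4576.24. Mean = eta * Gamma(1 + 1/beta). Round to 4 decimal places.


beta = 1.9219, eta = 4576.24
1/beta = 0.5203
1 + 1/beta = 1.5203
Gamma(1.5203) = 0.8871
Mean = 4576.24 * 0.8871
Mean = 4059.3737

4059.3737


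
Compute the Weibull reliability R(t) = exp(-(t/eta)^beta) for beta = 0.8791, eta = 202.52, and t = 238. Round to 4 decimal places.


beta = 0.8791, eta = 202.52, t = 238
t/eta = 238 / 202.52 = 1.1752
(t/eta)^beta = 1.1752^0.8791 = 1.1525
R(t) = exp(-1.1525)
R(t) = 0.3159

0.3159


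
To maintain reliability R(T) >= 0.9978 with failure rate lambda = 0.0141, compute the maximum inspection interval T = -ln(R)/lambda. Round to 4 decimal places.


R_target = 0.9978
lambda = 0.0141
-ln(0.9978) = 0.0022
T = 0.0022 / 0.0141
T = 0.1562

0.1562


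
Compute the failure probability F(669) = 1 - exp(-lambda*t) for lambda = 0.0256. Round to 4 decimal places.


lambda = 0.0256, t = 669
lambda * t = 17.1264
exp(-17.1264) = 0.0
F(t) = 1 - 0.0
F(t) = 1.0

1.0


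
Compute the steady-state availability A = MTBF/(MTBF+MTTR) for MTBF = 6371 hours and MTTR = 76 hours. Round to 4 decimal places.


MTBF = 6371
MTTR = 76
MTBF + MTTR = 6447
A = 6371 / 6447
A = 0.9882

0.9882


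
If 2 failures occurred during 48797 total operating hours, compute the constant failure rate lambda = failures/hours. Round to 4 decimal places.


failures = 2
total_hours = 48797
lambda = 2 / 48797
lambda = 0.0

0.0


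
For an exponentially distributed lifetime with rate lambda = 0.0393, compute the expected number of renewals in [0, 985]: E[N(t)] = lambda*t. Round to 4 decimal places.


lambda = 0.0393
t = 985
E[N(t)] = lambda * t
E[N(t)] = 0.0393 * 985
E[N(t)] = 38.7105

38.7105


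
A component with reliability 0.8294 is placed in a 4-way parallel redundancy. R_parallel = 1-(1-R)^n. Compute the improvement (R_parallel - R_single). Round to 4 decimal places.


R_single = 0.8294, n = 4
1 - R_single = 0.1706
(1 - R_single)^n = 0.1706^4 = 0.0008
R_parallel = 1 - 0.0008 = 0.9992
Improvement = 0.9992 - 0.8294
Improvement = 0.1698

0.1698


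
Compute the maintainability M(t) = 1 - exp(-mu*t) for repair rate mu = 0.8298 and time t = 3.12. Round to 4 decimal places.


mu = 0.8298, t = 3.12
mu * t = 0.8298 * 3.12 = 2.589
exp(-2.589) = 0.0751
M(t) = 1 - 0.0751
M(t) = 0.9249

0.9249


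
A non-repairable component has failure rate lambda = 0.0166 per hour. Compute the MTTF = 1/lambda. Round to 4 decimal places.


lambda = 0.0166
MTTF = 1 / 0.0166
MTTF = 60.241

60.241


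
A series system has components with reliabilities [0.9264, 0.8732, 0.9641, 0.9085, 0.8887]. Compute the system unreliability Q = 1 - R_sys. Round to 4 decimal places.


Components: [0.9264, 0.8732, 0.9641, 0.9085, 0.8887]
After component 1: product = 0.9264
After component 2: product = 0.8089
After component 3: product = 0.7799
After component 4: product = 0.7085
After component 5: product = 0.6297
R_sys = 0.6297
Q = 1 - 0.6297 = 0.3703

0.3703


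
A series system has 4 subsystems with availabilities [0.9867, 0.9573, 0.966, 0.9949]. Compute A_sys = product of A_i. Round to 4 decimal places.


Subsystems: [0.9867, 0.9573, 0.966, 0.9949]
After subsystem 1 (A=0.9867): product = 0.9867
After subsystem 2 (A=0.9573): product = 0.9446
After subsystem 3 (A=0.966): product = 0.9125
After subsystem 4 (A=0.9949): product = 0.9078
A_sys = 0.9078

0.9078


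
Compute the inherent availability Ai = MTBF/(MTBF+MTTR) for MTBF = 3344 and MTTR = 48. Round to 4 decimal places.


MTBF = 3344
MTTR = 48
MTBF + MTTR = 3392
Ai = 3344 / 3392
Ai = 0.9858

0.9858


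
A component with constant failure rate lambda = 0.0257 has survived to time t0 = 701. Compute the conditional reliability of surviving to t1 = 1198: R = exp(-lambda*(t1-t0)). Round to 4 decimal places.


lambda = 0.0257
t0 = 701, t1 = 1198
t1 - t0 = 497
lambda * (t1-t0) = 0.0257 * 497 = 12.7729
R = exp(-12.7729)
R = 0.0

0.0


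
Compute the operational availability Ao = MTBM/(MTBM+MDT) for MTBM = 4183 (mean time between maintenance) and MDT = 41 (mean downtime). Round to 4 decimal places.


MTBM = 4183
MDT = 41
MTBM + MDT = 4224
Ao = 4183 / 4224
Ao = 0.9903

0.9903


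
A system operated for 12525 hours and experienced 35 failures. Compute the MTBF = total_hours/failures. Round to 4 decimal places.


total_hours = 12525
failures = 35
MTBF = 12525 / 35
MTBF = 357.8571

357.8571


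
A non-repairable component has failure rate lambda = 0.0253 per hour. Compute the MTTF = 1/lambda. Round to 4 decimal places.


lambda = 0.0253
MTTF = 1 / 0.0253
MTTF = 39.5257

39.5257


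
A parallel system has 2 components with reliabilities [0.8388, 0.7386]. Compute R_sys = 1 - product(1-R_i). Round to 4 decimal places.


Components: [0.8388, 0.7386]
(1 - 0.8388) = 0.1612, running product = 0.1612
(1 - 0.7386) = 0.2614, running product = 0.0421
Product of (1-R_i) = 0.0421
R_sys = 1 - 0.0421 = 0.9579

0.9579


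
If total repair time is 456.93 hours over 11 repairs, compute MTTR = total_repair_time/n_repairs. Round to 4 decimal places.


total_repair_time = 456.93
n_repairs = 11
MTTR = 456.93 / 11
MTTR = 41.5391

41.5391


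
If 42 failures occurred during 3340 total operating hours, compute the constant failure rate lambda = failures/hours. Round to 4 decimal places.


failures = 42
total_hours = 3340
lambda = 42 / 3340
lambda = 0.0126

0.0126


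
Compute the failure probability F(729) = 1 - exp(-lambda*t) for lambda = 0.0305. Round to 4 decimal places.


lambda = 0.0305, t = 729
lambda * t = 22.2345
exp(-22.2345) = 0.0
F(t) = 1 - 0.0
F(t) = 1.0

1.0


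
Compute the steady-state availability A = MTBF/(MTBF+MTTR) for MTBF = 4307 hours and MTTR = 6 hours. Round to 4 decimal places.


MTBF = 4307
MTTR = 6
MTBF + MTTR = 4313
A = 4307 / 4313
A = 0.9986

0.9986


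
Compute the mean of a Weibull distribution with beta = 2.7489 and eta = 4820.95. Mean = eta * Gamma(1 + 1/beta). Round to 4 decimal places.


beta = 2.7489, eta = 4820.95
1/beta = 0.3638
1 + 1/beta = 1.3638
Gamma(1.3638) = 0.8898
Mean = 4820.95 * 0.8898
Mean = 4289.893

4289.893


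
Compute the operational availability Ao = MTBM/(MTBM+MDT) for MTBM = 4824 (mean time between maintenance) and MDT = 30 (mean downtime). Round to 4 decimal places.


MTBM = 4824
MDT = 30
MTBM + MDT = 4854
Ao = 4824 / 4854
Ao = 0.9938

0.9938


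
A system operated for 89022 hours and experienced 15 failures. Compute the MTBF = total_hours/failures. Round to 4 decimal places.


total_hours = 89022
failures = 15
MTBF = 89022 / 15
MTBF = 5934.8

5934.8


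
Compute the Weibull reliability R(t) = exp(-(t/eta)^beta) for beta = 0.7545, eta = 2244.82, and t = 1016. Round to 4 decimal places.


beta = 0.7545, eta = 2244.82, t = 1016
t/eta = 1016 / 2244.82 = 0.4526
(t/eta)^beta = 0.4526^0.7545 = 0.5498
R(t) = exp(-0.5498)
R(t) = 0.577

0.577


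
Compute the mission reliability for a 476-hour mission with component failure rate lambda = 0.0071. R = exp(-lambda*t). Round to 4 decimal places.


lambda = 0.0071
mission_time = 476
lambda * t = 0.0071 * 476 = 3.3796
R = exp(-3.3796)
R = 0.0341

0.0341
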